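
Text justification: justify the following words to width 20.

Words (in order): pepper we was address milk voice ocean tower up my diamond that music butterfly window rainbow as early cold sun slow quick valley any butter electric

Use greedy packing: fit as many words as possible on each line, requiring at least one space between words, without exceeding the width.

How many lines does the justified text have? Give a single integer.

Answer: 9

Derivation:
Line 1: ['pepper', 'we', 'was'] (min_width=13, slack=7)
Line 2: ['address', 'milk', 'voice'] (min_width=18, slack=2)
Line 3: ['ocean', 'tower', 'up', 'my'] (min_width=17, slack=3)
Line 4: ['diamond', 'that', 'music'] (min_width=18, slack=2)
Line 5: ['butterfly', 'window'] (min_width=16, slack=4)
Line 6: ['rainbow', 'as', 'early'] (min_width=16, slack=4)
Line 7: ['cold', 'sun', 'slow', 'quick'] (min_width=19, slack=1)
Line 8: ['valley', 'any', 'butter'] (min_width=17, slack=3)
Line 9: ['electric'] (min_width=8, slack=12)
Total lines: 9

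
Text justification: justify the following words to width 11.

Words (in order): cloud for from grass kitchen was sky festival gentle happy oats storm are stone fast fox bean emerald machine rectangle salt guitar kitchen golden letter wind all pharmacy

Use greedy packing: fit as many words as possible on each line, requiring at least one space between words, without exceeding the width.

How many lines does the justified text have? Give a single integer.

Answer: 19

Derivation:
Line 1: ['cloud', 'for'] (min_width=9, slack=2)
Line 2: ['from', 'grass'] (min_width=10, slack=1)
Line 3: ['kitchen', 'was'] (min_width=11, slack=0)
Line 4: ['sky'] (min_width=3, slack=8)
Line 5: ['festival'] (min_width=8, slack=3)
Line 6: ['gentle'] (min_width=6, slack=5)
Line 7: ['happy', 'oats'] (min_width=10, slack=1)
Line 8: ['storm', 'are'] (min_width=9, slack=2)
Line 9: ['stone', 'fast'] (min_width=10, slack=1)
Line 10: ['fox', 'bean'] (min_width=8, slack=3)
Line 11: ['emerald'] (min_width=7, slack=4)
Line 12: ['machine'] (min_width=7, slack=4)
Line 13: ['rectangle'] (min_width=9, slack=2)
Line 14: ['salt', 'guitar'] (min_width=11, slack=0)
Line 15: ['kitchen'] (min_width=7, slack=4)
Line 16: ['golden'] (min_width=6, slack=5)
Line 17: ['letter', 'wind'] (min_width=11, slack=0)
Line 18: ['all'] (min_width=3, slack=8)
Line 19: ['pharmacy'] (min_width=8, slack=3)
Total lines: 19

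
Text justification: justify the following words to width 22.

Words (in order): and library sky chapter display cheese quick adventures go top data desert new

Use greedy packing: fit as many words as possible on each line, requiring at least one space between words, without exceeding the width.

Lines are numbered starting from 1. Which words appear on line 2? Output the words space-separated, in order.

Answer: chapter display cheese

Derivation:
Line 1: ['and', 'library', 'sky'] (min_width=15, slack=7)
Line 2: ['chapter', 'display', 'cheese'] (min_width=22, slack=0)
Line 3: ['quick', 'adventures', 'go'] (min_width=19, slack=3)
Line 4: ['top', 'data', 'desert', 'new'] (min_width=19, slack=3)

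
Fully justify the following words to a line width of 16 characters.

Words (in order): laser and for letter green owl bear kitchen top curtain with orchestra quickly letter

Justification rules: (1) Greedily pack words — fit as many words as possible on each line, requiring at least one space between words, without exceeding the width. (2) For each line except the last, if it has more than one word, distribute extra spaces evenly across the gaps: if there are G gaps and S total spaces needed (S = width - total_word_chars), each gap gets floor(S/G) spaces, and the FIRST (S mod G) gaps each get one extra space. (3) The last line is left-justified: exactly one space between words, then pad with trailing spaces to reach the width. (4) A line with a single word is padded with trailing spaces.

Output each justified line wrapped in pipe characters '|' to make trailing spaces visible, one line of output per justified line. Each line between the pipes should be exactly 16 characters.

Line 1: ['laser', 'and', 'for'] (min_width=13, slack=3)
Line 2: ['letter', 'green', 'owl'] (min_width=16, slack=0)
Line 3: ['bear', 'kitchen', 'top'] (min_width=16, slack=0)
Line 4: ['curtain', 'with'] (min_width=12, slack=4)
Line 5: ['orchestra'] (min_width=9, slack=7)
Line 6: ['quickly', 'letter'] (min_width=14, slack=2)

Answer: |laser   and  for|
|letter green owl|
|bear kitchen top|
|curtain     with|
|orchestra       |
|quickly letter  |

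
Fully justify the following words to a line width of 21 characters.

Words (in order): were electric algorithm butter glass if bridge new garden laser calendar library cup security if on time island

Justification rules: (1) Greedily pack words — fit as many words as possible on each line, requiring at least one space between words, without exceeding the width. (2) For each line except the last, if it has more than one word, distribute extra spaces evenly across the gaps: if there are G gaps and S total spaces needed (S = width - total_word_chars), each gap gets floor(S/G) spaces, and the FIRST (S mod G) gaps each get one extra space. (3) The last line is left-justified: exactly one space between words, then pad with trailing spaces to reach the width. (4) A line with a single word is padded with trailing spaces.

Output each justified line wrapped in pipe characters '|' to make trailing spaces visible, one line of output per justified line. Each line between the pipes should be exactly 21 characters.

Line 1: ['were', 'electric'] (min_width=13, slack=8)
Line 2: ['algorithm', 'butter'] (min_width=16, slack=5)
Line 3: ['glass', 'if', 'bridge', 'new'] (min_width=19, slack=2)
Line 4: ['garden', 'laser', 'calendar'] (min_width=21, slack=0)
Line 5: ['library', 'cup', 'security'] (min_width=20, slack=1)
Line 6: ['if', 'on', 'time', 'island'] (min_width=17, slack=4)

Answer: |were         electric|
|algorithm      butter|
|glass  if  bridge new|
|garden laser calendar|
|library  cup security|
|if on time island    |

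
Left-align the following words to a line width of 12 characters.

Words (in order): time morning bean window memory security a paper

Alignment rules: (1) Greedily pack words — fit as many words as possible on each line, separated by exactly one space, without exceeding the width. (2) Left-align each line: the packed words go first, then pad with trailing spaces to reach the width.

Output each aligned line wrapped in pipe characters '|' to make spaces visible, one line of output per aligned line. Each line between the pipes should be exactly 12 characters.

Answer: |time morning|
|bean window |
|memory      |
|security a  |
|paper       |

Derivation:
Line 1: ['time', 'morning'] (min_width=12, slack=0)
Line 2: ['bean', 'window'] (min_width=11, slack=1)
Line 3: ['memory'] (min_width=6, slack=6)
Line 4: ['security', 'a'] (min_width=10, slack=2)
Line 5: ['paper'] (min_width=5, slack=7)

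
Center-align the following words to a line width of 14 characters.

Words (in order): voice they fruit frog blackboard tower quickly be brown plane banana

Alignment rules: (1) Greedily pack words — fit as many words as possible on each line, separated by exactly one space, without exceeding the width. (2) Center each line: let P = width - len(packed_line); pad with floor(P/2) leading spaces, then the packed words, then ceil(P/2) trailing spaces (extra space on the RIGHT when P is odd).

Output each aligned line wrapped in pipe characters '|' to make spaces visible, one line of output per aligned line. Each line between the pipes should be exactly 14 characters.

Answer: |  voice they  |
|  fruit frog  |
|  blackboard  |
|tower quickly |
|be brown plane|
|    banana    |

Derivation:
Line 1: ['voice', 'they'] (min_width=10, slack=4)
Line 2: ['fruit', 'frog'] (min_width=10, slack=4)
Line 3: ['blackboard'] (min_width=10, slack=4)
Line 4: ['tower', 'quickly'] (min_width=13, slack=1)
Line 5: ['be', 'brown', 'plane'] (min_width=14, slack=0)
Line 6: ['banana'] (min_width=6, slack=8)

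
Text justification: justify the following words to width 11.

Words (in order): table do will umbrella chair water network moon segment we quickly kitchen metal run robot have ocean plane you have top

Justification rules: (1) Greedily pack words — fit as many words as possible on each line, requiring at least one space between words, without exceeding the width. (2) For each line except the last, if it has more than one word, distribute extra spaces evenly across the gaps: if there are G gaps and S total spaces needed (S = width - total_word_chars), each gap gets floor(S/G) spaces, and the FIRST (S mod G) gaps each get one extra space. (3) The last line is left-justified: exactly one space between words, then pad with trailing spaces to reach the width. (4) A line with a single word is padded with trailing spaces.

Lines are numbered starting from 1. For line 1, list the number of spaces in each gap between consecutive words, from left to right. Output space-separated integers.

Answer: 4

Derivation:
Line 1: ['table', 'do'] (min_width=8, slack=3)
Line 2: ['will'] (min_width=4, slack=7)
Line 3: ['umbrella'] (min_width=8, slack=3)
Line 4: ['chair', 'water'] (min_width=11, slack=0)
Line 5: ['network'] (min_width=7, slack=4)
Line 6: ['moon'] (min_width=4, slack=7)
Line 7: ['segment', 'we'] (min_width=10, slack=1)
Line 8: ['quickly'] (min_width=7, slack=4)
Line 9: ['kitchen'] (min_width=7, slack=4)
Line 10: ['metal', 'run'] (min_width=9, slack=2)
Line 11: ['robot', 'have'] (min_width=10, slack=1)
Line 12: ['ocean', 'plane'] (min_width=11, slack=0)
Line 13: ['you', 'have'] (min_width=8, slack=3)
Line 14: ['top'] (min_width=3, slack=8)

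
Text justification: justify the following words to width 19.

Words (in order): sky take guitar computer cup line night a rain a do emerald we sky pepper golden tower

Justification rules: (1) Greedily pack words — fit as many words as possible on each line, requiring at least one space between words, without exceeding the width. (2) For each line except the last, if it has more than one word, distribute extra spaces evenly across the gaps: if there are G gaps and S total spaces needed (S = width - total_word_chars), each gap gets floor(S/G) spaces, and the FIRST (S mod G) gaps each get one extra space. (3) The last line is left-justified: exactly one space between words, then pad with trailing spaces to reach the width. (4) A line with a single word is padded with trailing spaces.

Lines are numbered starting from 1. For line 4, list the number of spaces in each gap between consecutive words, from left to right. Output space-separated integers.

Answer: 4 3

Derivation:
Line 1: ['sky', 'take', 'guitar'] (min_width=15, slack=4)
Line 2: ['computer', 'cup', 'line'] (min_width=17, slack=2)
Line 3: ['night', 'a', 'rain', 'a', 'do'] (min_width=17, slack=2)
Line 4: ['emerald', 'we', 'sky'] (min_width=14, slack=5)
Line 5: ['pepper', 'golden', 'tower'] (min_width=19, slack=0)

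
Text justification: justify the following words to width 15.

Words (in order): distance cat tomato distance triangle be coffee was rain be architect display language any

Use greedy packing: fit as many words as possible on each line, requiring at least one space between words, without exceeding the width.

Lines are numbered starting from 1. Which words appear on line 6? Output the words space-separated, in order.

Line 1: ['distance', 'cat'] (min_width=12, slack=3)
Line 2: ['tomato', 'distance'] (min_width=15, slack=0)
Line 3: ['triangle', 'be'] (min_width=11, slack=4)
Line 4: ['coffee', 'was', 'rain'] (min_width=15, slack=0)
Line 5: ['be', 'architect'] (min_width=12, slack=3)
Line 6: ['display'] (min_width=7, slack=8)
Line 7: ['language', 'any'] (min_width=12, slack=3)

Answer: display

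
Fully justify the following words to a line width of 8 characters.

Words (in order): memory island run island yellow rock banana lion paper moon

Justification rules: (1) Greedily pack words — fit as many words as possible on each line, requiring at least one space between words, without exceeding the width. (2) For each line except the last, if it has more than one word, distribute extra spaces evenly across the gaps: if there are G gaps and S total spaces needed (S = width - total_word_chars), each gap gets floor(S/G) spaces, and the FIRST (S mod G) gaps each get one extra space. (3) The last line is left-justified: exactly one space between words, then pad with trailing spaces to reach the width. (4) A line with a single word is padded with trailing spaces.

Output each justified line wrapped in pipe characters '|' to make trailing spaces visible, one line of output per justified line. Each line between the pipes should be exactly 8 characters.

Answer: |memory  |
|island  |
|run     |
|island  |
|yellow  |
|rock    |
|banana  |
|lion    |
|paper   |
|moon    |

Derivation:
Line 1: ['memory'] (min_width=6, slack=2)
Line 2: ['island'] (min_width=6, slack=2)
Line 3: ['run'] (min_width=3, slack=5)
Line 4: ['island'] (min_width=6, slack=2)
Line 5: ['yellow'] (min_width=6, slack=2)
Line 6: ['rock'] (min_width=4, slack=4)
Line 7: ['banana'] (min_width=6, slack=2)
Line 8: ['lion'] (min_width=4, slack=4)
Line 9: ['paper'] (min_width=5, slack=3)
Line 10: ['moon'] (min_width=4, slack=4)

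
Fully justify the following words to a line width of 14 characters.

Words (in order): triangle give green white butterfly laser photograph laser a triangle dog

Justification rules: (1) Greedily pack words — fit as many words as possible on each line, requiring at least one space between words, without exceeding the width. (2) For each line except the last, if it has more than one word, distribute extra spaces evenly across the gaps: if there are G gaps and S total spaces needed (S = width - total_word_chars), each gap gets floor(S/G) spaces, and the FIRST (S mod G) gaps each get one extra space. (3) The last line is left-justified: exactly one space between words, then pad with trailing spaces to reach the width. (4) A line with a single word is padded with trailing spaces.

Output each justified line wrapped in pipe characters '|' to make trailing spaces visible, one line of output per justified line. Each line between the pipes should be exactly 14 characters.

Answer: |triangle  give|
|green    white|
|butterfly     |
|laser         |
|photograph    |
|laser        a|
|triangle dog  |

Derivation:
Line 1: ['triangle', 'give'] (min_width=13, slack=1)
Line 2: ['green', 'white'] (min_width=11, slack=3)
Line 3: ['butterfly'] (min_width=9, slack=5)
Line 4: ['laser'] (min_width=5, slack=9)
Line 5: ['photograph'] (min_width=10, slack=4)
Line 6: ['laser', 'a'] (min_width=7, slack=7)
Line 7: ['triangle', 'dog'] (min_width=12, slack=2)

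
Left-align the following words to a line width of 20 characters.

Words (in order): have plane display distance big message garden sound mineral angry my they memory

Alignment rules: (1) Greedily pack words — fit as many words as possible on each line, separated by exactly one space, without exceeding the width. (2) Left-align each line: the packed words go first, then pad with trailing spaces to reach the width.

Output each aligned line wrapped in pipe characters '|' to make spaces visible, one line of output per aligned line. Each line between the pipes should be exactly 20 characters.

Answer: |have plane display  |
|distance big message|
|garden sound mineral|
|angry my they memory|

Derivation:
Line 1: ['have', 'plane', 'display'] (min_width=18, slack=2)
Line 2: ['distance', 'big', 'message'] (min_width=20, slack=0)
Line 3: ['garden', 'sound', 'mineral'] (min_width=20, slack=0)
Line 4: ['angry', 'my', 'they', 'memory'] (min_width=20, slack=0)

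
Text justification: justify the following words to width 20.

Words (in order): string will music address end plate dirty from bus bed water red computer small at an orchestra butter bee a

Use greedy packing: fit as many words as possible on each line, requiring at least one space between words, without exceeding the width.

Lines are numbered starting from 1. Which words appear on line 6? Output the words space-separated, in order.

Answer: orchestra butter bee

Derivation:
Line 1: ['string', 'will', 'music'] (min_width=17, slack=3)
Line 2: ['address', 'end', 'plate'] (min_width=17, slack=3)
Line 3: ['dirty', 'from', 'bus', 'bed'] (min_width=18, slack=2)
Line 4: ['water', 'red', 'computer'] (min_width=18, slack=2)
Line 5: ['small', 'at', 'an'] (min_width=11, slack=9)
Line 6: ['orchestra', 'butter', 'bee'] (min_width=20, slack=0)
Line 7: ['a'] (min_width=1, slack=19)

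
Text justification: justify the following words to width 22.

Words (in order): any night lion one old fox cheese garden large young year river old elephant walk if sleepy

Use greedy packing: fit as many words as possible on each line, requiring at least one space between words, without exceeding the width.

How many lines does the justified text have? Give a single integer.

Answer: 5

Derivation:
Line 1: ['any', 'night', 'lion', 'one', 'old'] (min_width=22, slack=0)
Line 2: ['fox', 'cheese', 'garden'] (min_width=17, slack=5)
Line 3: ['large', 'young', 'year', 'river'] (min_width=22, slack=0)
Line 4: ['old', 'elephant', 'walk', 'if'] (min_width=20, slack=2)
Line 5: ['sleepy'] (min_width=6, slack=16)
Total lines: 5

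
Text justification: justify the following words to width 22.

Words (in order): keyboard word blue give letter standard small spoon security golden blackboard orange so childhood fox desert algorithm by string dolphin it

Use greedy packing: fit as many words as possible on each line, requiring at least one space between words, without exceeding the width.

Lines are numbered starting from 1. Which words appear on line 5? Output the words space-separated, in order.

Answer: orange so childhood

Derivation:
Line 1: ['keyboard', 'word', 'blue'] (min_width=18, slack=4)
Line 2: ['give', 'letter', 'standard'] (min_width=20, slack=2)
Line 3: ['small', 'spoon', 'security'] (min_width=20, slack=2)
Line 4: ['golden', 'blackboard'] (min_width=17, slack=5)
Line 5: ['orange', 'so', 'childhood'] (min_width=19, slack=3)
Line 6: ['fox', 'desert', 'algorithm'] (min_width=20, slack=2)
Line 7: ['by', 'string', 'dolphin', 'it'] (min_width=20, slack=2)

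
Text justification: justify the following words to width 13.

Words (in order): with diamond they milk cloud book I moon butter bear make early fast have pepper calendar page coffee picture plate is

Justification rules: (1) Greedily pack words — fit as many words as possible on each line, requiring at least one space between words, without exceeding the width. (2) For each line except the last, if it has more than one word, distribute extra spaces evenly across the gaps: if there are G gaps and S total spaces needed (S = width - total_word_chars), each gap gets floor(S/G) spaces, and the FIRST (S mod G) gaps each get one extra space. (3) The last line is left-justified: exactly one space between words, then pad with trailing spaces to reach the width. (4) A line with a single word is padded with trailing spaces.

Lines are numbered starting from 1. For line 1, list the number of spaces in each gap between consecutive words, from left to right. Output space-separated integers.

Line 1: ['with', 'diamond'] (min_width=12, slack=1)
Line 2: ['they', 'milk'] (min_width=9, slack=4)
Line 3: ['cloud', 'book', 'I'] (min_width=12, slack=1)
Line 4: ['moon', 'butter'] (min_width=11, slack=2)
Line 5: ['bear', 'make'] (min_width=9, slack=4)
Line 6: ['early', 'fast'] (min_width=10, slack=3)
Line 7: ['have', 'pepper'] (min_width=11, slack=2)
Line 8: ['calendar', 'page'] (min_width=13, slack=0)
Line 9: ['coffee'] (min_width=6, slack=7)
Line 10: ['picture', 'plate'] (min_width=13, slack=0)
Line 11: ['is'] (min_width=2, slack=11)

Answer: 2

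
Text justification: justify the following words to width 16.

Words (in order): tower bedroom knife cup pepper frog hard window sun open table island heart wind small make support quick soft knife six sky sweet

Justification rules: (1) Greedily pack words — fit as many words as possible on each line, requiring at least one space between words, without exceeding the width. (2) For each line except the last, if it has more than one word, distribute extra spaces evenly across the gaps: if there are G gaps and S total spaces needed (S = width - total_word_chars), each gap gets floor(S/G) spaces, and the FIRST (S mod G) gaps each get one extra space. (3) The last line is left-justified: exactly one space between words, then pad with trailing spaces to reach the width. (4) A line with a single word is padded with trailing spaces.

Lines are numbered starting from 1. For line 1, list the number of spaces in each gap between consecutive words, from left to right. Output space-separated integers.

Answer: 4

Derivation:
Line 1: ['tower', 'bedroom'] (min_width=13, slack=3)
Line 2: ['knife', 'cup', 'pepper'] (min_width=16, slack=0)
Line 3: ['frog', 'hard', 'window'] (min_width=16, slack=0)
Line 4: ['sun', 'open', 'table'] (min_width=14, slack=2)
Line 5: ['island', 'heart'] (min_width=12, slack=4)
Line 6: ['wind', 'small', 'make'] (min_width=15, slack=1)
Line 7: ['support', 'quick'] (min_width=13, slack=3)
Line 8: ['soft', 'knife', 'six'] (min_width=14, slack=2)
Line 9: ['sky', 'sweet'] (min_width=9, slack=7)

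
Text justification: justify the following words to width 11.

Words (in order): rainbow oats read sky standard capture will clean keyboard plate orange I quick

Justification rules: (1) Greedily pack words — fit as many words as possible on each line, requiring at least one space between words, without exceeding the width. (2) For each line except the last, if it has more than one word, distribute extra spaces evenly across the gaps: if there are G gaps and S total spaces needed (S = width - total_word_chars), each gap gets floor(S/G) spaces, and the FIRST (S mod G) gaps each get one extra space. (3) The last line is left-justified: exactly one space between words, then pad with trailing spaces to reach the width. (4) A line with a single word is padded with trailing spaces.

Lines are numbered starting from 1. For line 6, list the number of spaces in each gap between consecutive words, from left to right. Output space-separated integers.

Answer: 2

Derivation:
Line 1: ['rainbow'] (min_width=7, slack=4)
Line 2: ['oats', 'read'] (min_width=9, slack=2)
Line 3: ['sky'] (min_width=3, slack=8)
Line 4: ['standard'] (min_width=8, slack=3)
Line 5: ['capture'] (min_width=7, slack=4)
Line 6: ['will', 'clean'] (min_width=10, slack=1)
Line 7: ['keyboard'] (min_width=8, slack=3)
Line 8: ['plate'] (min_width=5, slack=6)
Line 9: ['orange', 'I'] (min_width=8, slack=3)
Line 10: ['quick'] (min_width=5, slack=6)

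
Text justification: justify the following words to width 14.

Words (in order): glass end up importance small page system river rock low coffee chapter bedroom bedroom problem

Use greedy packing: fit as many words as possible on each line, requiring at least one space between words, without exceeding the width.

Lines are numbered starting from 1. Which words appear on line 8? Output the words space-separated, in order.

Line 1: ['glass', 'end', 'up'] (min_width=12, slack=2)
Line 2: ['importance'] (min_width=10, slack=4)
Line 3: ['small', 'page'] (min_width=10, slack=4)
Line 4: ['system', 'river'] (min_width=12, slack=2)
Line 5: ['rock', 'low'] (min_width=8, slack=6)
Line 6: ['coffee', 'chapter'] (min_width=14, slack=0)
Line 7: ['bedroom'] (min_width=7, slack=7)
Line 8: ['bedroom'] (min_width=7, slack=7)
Line 9: ['problem'] (min_width=7, slack=7)

Answer: bedroom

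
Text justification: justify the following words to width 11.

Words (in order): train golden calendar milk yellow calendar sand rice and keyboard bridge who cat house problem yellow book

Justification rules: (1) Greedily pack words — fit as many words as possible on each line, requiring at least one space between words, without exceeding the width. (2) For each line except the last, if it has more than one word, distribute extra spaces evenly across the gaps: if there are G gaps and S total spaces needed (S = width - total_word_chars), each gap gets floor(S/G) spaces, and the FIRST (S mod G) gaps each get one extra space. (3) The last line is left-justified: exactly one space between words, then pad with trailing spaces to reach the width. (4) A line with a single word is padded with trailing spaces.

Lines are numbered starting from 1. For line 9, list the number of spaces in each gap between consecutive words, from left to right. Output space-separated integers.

Answer: 2

Derivation:
Line 1: ['train'] (min_width=5, slack=6)
Line 2: ['golden'] (min_width=6, slack=5)
Line 3: ['calendar'] (min_width=8, slack=3)
Line 4: ['milk', 'yellow'] (min_width=11, slack=0)
Line 5: ['calendar'] (min_width=8, slack=3)
Line 6: ['sand', 'rice'] (min_width=9, slack=2)
Line 7: ['and'] (min_width=3, slack=8)
Line 8: ['keyboard'] (min_width=8, slack=3)
Line 9: ['bridge', 'who'] (min_width=10, slack=1)
Line 10: ['cat', 'house'] (min_width=9, slack=2)
Line 11: ['problem'] (min_width=7, slack=4)
Line 12: ['yellow', 'book'] (min_width=11, slack=0)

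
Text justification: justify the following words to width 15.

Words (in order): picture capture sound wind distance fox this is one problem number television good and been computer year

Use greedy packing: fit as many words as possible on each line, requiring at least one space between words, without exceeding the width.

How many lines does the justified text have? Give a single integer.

Answer: 8

Derivation:
Line 1: ['picture', 'capture'] (min_width=15, slack=0)
Line 2: ['sound', 'wind'] (min_width=10, slack=5)
Line 3: ['distance', 'fox'] (min_width=12, slack=3)
Line 4: ['this', 'is', 'one'] (min_width=11, slack=4)
Line 5: ['problem', 'number'] (min_width=14, slack=1)
Line 6: ['television', 'good'] (min_width=15, slack=0)
Line 7: ['and', 'been'] (min_width=8, slack=7)
Line 8: ['computer', 'year'] (min_width=13, slack=2)
Total lines: 8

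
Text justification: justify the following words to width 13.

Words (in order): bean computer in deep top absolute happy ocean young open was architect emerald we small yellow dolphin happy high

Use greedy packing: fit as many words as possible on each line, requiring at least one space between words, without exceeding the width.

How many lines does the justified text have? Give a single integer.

Answer: 10

Derivation:
Line 1: ['bean', 'computer'] (min_width=13, slack=0)
Line 2: ['in', 'deep', 'top'] (min_width=11, slack=2)
Line 3: ['absolute'] (min_width=8, slack=5)
Line 4: ['happy', 'ocean'] (min_width=11, slack=2)
Line 5: ['young', 'open'] (min_width=10, slack=3)
Line 6: ['was', 'architect'] (min_width=13, slack=0)
Line 7: ['emerald', 'we'] (min_width=10, slack=3)
Line 8: ['small', 'yellow'] (min_width=12, slack=1)
Line 9: ['dolphin', 'happy'] (min_width=13, slack=0)
Line 10: ['high'] (min_width=4, slack=9)
Total lines: 10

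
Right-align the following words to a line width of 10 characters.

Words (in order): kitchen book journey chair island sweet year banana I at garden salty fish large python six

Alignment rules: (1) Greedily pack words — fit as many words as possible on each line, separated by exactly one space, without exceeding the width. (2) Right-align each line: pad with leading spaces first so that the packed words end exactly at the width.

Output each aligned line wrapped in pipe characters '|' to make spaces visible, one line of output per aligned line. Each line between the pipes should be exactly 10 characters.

Answer: |   kitchen|
|      book|
|   journey|
|     chair|
|    island|
|sweet year|
|  banana I|
| at garden|
|salty fish|
|     large|
|python six|

Derivation:
Line 1: ['kitchen'] (min_width=7, slack=3)
Line 2: ['book'] (min_width=4, slack=6)
Line 3: ['journey'] (min_width=7, slack=3)
Line 4: ['chair'] (min_width=5, slack=5)
Line 5: ['island'] (min_width=6, slack=4)
Line 6: ['sweet', 'year'] (min_width=10, slack=0)
Line 7: ['banana', 'I'] (min_width=8, slack=2)
Line 8: ['at', 'garden'] (min_width=9, slack=1)
Line 9: ['salty', 'fish'] (min_width=10, slack=0)
Line 10: ['large'] (min_width=5, slack=5)
Line 11: ['python', 'six'] (min_width=10, slack=0)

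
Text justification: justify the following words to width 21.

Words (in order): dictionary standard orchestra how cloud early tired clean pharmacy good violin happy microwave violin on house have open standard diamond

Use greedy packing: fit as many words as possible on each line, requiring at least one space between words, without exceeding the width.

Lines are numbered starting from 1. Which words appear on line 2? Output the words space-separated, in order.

Line 1: ['dictionary', 'standard'] (min_width=19, slack=2)
Line 2: ['orchestra', 'how', 'cloud'] (min_width=19, slack=2)
Line 3: ['early', 'tired', 'clean'] (min_width=17, slack=4)
Line 4: ['pharmacy', 'good', 'violin'] (min_width=20, slack=1)
Line 5: ['happy', 'microwave'] (min_width=15, slack=6)
Line 6: ['violin', 'on', 'house', 'have'] (min_width=20, slack=1)
Line 7: ['open', 'standard', 'diamond'] (min_width=21, slack=0)

Answer: orchestra how cloud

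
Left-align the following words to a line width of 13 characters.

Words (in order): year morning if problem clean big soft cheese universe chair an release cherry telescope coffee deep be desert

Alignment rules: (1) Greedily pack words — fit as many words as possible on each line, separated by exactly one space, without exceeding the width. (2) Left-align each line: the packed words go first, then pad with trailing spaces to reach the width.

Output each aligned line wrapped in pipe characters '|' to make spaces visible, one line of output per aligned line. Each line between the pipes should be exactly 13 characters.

Line 1: ['year', 'morning'] (min_width=12, slack=1)
Line 2: ['if', 'problem'] (min_width=10, slack=3)
Line 3: ['clean', 'big'] (min_width=9, slack=4)
Line 4: ['soft', 'cheese'] (min_width=11, slack=2)
Line 5: ['universe'] (min_width=8, slack=5)
Line 6: ['chair', 'an'] (min_width=8, slack=5)
Line 7: ['release'] (min_width=7, slack=6)
Line 8: ['cherry'] (min_width=6, slack=7)
Line 9: ['telescope'] (min_width=9, slack=4)
Line 10: ['coffee', 'deep'] (min_width=11, slack=2)
Line 11: ['be', 'desert'] (min_width=9, slack=4)

Answer: |year morning |
|if problem   |
|clean big    |
|soft cheese  |
|universe     |
|chair an     |
|release      |
|cherry       |
|telescope    |
|coffee deep  |
|be desert    |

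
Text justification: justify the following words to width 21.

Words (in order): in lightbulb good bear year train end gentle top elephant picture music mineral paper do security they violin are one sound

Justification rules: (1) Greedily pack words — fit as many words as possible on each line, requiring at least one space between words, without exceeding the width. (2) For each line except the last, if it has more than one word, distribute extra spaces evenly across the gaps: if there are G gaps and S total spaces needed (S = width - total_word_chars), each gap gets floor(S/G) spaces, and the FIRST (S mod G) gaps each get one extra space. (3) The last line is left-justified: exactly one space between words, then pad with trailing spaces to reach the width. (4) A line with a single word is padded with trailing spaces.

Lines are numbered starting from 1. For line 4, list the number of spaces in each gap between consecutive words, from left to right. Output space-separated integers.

Line 1: ['in', 'lightbulb', 'good'] (min_width=17, slack=4)
Line 2: ['bear', 'year', 'train', 'end'] (min_width=19, slack=2)
Line 3: ['gentle', 'top', 'elephant'] (min_width=19, slack=2)
Line 4: ['picture', 'music', 'mineral'] (min_width=21, slack=0)
Line 5: ['paper', 'do', 'security'] (min_width=17, slack=4)
Line 6: ['they', 'violin', 'are', 'one'] (min_width=19, slack=2)
Line 7: ['sound'] (min_width=5, slack=16)

Answer: 1 1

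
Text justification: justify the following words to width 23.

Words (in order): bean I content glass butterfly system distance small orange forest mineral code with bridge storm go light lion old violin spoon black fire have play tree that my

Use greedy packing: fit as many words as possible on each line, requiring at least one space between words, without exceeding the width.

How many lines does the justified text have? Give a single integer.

Answer: 8

Derivation:
Line 1: ['bean', 'I', 'content', 'glass'] (min_width=20, slack=3)
Line 2: ['butterfly', 'system'] (min_width=16, slack=7)
Line 3: ['distance', 'small', 'orange'] (min_width=21, slack=2)
Line 4: ['forest', 'mineral', 'code'] (min_width=19, slack=4)
Line 5: ['with', 'bridge', 'storm', 'go'] (min_width=20, slack=3)
Line 6: ['light', 'lion', 'old', 'violin'] (min_width=21, slack=2)
Line 7: ['spoon', 'black', 'fire', 'have'] (min_width=21, slack=2)
Line 8: ['play', 'tree', 'that', 'my'] (min_width=17, slack=6)
Total lines: 8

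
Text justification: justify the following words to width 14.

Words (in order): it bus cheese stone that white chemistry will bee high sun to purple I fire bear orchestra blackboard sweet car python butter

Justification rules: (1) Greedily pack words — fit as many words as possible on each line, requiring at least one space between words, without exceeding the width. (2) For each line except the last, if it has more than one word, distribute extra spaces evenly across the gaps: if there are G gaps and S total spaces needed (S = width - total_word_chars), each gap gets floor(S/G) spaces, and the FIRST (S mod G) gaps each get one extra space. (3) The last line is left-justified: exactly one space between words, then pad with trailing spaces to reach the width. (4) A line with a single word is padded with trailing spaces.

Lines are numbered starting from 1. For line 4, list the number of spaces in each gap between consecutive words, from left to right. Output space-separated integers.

Answer: 1

Derivation:
Line 1: ['it', 'bus', 'cheese'] (min_width=13, slack=1)
Line 2: ['stone', 'that'] (min_width=10, slack=4)
Line 3: ['white'] (min_width=5, slack=9)
Line 4: ['chemistry', 'will'] (min_width=14, slack=0)
Line 5: ['bee', 'high', 'sun'] (min_width=12, slack=2)
Line 6: ['to', 'purple', 'I'] (min_width=11, slack=3)
Line 7: ['fire', 'bear'] (min_width=9, slack=5)
Line 8: ['orchestra'] (min_width=9, slack=5)
Line 9: ['blackboard'] (min_width=10, slack=4)
Line 10: ['sweet', 'car'] (min_width=9, slack=5)
Line 11: ['python', 'butter'] (min_width=13, slack=1)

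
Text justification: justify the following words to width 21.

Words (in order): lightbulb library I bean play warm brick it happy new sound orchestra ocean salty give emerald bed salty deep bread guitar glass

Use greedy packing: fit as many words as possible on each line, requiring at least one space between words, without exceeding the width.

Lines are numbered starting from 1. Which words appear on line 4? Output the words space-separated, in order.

Line 1: ['lightbulb', 'library', 'I'] (min_width=19, slack=2)
Line 2: ['bean', 'play', 'warm', 'brick'] (min_width=20, slack=1)
Line 3: ['it', 'happy', 'new', 'sound'] (min_width=18, slack=3)
Line 4: ['orchestra', 'ocean', 'salty'] (min_width=21, slack=0)
Line 5: ['give', 'emerald', 'bed'] (min_width=16, slack=5)
Line 6: ['salty', 'deep', 'bread'] (min_width=16, slack=5)
Line 7: ['guitar', 'glass'] (min_width=12, slack=9)

Answer: orchestra ocean salty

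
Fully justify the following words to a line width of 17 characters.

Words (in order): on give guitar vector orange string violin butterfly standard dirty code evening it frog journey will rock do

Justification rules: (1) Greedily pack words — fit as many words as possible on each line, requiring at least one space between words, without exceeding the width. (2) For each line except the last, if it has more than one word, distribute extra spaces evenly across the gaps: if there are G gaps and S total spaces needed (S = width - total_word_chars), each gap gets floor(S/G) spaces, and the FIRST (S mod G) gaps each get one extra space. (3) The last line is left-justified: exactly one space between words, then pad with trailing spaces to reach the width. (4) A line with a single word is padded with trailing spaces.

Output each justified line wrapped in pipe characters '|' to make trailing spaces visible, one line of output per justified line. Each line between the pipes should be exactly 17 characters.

Line 1: ['on', 'give', 'guitar'] (min_width=14, slack=3)
Line 2: ['vector', 'orange'] (min_width=13, slack=4)
Line 3: ['string', 'violin'] (min_width=13, slack=4)
Line 4: ['butterfly'] (min_width=9, slack=8)
Line 5: ['standard', 'dirty'] (min_width=14, slack=3)
Line 6: ['code', 'evening', 'it'] (min_width=15, slack=2)
Line 7: ['frog', 'journey', 'will'] (min_width=17, slack=0)
Line 8: ['rock', 'do'] (min_width=7, slack=10)

Answer: |on   give  guitar|
|vector     orange|
|string     violin|
|butterfly        |
|standard    dirty|
|code  evening  it|
|frog journey will|
|rock do          |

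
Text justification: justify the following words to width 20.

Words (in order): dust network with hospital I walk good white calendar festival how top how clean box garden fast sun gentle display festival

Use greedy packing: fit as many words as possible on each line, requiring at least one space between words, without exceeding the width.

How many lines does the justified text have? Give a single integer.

Line 1: ['dust', 'network', 'with'] (min_width=17, slack=3)
Line 2: ['hospital', 'I', 'walk', 'good'] (min_width=20, slack=0)
Line 3: ['white', 'calendar'] (min_width=14, slack=6)
Line 4: ['festival', 'how', 'top', 'how'] (min_width=20, slack=0)
Line 5: ['clean', 'box', 'garden'] (min_width=16, slack=4)
Line 6: ['fast', 'sun', 'gentle'] (min_width=15, slack=5)
Line 7: ['display', 'festival'] (min_width=16, slack=4)
Total lines: 7

Answer: 7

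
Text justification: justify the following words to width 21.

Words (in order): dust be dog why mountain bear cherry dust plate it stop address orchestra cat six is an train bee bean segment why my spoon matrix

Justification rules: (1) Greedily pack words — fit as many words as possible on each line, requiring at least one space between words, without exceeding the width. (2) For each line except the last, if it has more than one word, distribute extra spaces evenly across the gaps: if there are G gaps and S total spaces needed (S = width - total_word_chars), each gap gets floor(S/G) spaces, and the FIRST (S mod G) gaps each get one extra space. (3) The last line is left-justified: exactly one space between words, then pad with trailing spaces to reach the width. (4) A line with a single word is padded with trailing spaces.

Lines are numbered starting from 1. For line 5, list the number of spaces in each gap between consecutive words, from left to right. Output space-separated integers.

Answer: 2 2 1 1

Derivation:
Line 1: ['dust', 'be', 'dog', 'why'] (min_width=15, slack=6)
Line 2: ['mountain', 'bear', 'cherry'] (min_width=20, slack=1)
Line 3: ['dust', 'plate', 'it', 'stop'] (min_width=18, slack=3)
Line 4: ['address', 'orchestra', 'cat'] (min_width=21, slack=0)
Line 5: ['six', 'is', 'an', 'train', 'bee'] (min_width=19, slack=2)
Line 6: ['bean', 'segment', 'why', 'my'] (min_width=19, slack=2)
Line 7: ['spoon', 'matrix'] (min_width=12, slack=9)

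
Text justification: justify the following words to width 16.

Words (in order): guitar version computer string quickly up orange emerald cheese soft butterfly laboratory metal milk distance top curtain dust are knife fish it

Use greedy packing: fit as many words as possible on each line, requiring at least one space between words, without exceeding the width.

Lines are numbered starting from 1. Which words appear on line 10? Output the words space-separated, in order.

Line 1: ['guitar', 'version'] (min_width=14, slack=2)
Line 2: ['computer', 'string'] (min_width=15, slack=1)
Line 3: ['quickly', 'up'] (min_width=10, slack=6)
Line 4: ['orange', 'emerald'] (min_width=14, slack=2)
Line 5: ['cheese', 'soft'] (min_width=11, slack=5)
Line 6: ['butterfly'] (min_width=9, slack=7)
Line 7: ['laboratory', 'metal'] (min_width=16, slack=0)
Line 8: ['milk', 'distance'] (min_width=13, slack=3)
Line 9: ['top', 'curtain', 'dust'] (min_width=16, slack=0)
Line 10: ['are', 'knife', 'fish'] (min_width=14, slack=2)
Line 11: ['it'] (min_width=2, slack=14)

Answer: are knife fish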